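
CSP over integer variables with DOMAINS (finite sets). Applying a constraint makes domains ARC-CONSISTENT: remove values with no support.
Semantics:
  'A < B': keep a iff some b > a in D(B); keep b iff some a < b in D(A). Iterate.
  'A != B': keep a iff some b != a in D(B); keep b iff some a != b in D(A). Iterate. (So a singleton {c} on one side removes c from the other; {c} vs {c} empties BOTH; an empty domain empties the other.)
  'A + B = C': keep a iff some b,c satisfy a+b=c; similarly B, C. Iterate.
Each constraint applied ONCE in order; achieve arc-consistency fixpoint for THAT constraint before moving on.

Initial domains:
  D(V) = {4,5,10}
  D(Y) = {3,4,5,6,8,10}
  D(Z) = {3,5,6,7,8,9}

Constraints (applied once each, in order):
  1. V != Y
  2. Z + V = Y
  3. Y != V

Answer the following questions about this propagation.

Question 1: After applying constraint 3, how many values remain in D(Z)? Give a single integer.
Answer: 3

Derivation:
Constraint 1 (V != Y) on D(V)={4,5,10} D(Y)={3,4,5,6,8,10}: no change
Constraint 2 (Z + V = Y) on D(Z)={3,5,6,7,8,9} D(V)={4,5,10} D(Y)={3,4,5,6,8,10}: Z {3,5,6,7,8,9}->{3,5,6}; V {4,5,10}->{4,5}; Y {3,4,5,6,8,10}->{8,10}
Constraint 3 (Y != V) on D(Y)={8,10} D(V)={4,5}: no change
So after constraint 3: D(Z)={3,5,6}, size = 3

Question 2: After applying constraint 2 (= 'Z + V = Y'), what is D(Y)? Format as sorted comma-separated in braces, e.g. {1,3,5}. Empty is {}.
Constraint 1 (V != Y) on D(V)={4,5,10} D(Y)={3,4,5,6,8,10}: no change
Constraint 2 (Z + V = Y) on D(Z)={3,5,6,7,8,9} D(V)={4,5,10} D(Y)={3,4,5,6,8,10}: Z {3,5,6,7,8,9}->{3,5,6}; V {4,5,10}->{4,5}; Y {3,4,5,6,8,10}->{8,10}
So after constraint 2: D(Y) = {8,10}

Answer: {8,10}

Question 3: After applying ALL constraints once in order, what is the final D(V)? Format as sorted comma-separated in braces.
Constraint 1 (V != Y) on D(V)={4,5,10} D(Y)={3,4,5,6,8,10}: no change
Constraint 2 (Z + V = Y) on D(Z)={3,5,6,7,8,9} D(V)={4,5,10} D(Y)={3,4,5,6,8,10}: Z {3,5,6,7,8,9}->{3,5,6}; V {4,5,10}->{4,5}; Y {3,4,5,6,8,10}->{8,10}
Constraint 3 (Y != V) on D(Y)={8,10} D(V)={4,5}: no change
So after all 3 constraints: D(V) = {4,5}

Answer: {4,5}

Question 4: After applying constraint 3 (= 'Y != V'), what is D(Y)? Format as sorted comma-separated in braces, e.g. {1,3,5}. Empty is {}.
Constraint 1 (V != Y) on D(V)={4,5,10} D(Y)={3,4,5,6,8,10}: no change
Constraint 2 (Z + V = Y) on D(Z)={3,5,6,7,8,9} D(V)={4,5,10} D(Y)={3,4,5,6,8,10}: Z {3,5,6,7,8,9}->{3,5,6}; V {4,5,10}->{4,5}; Y {3,4,5,6,8,10}->{8,10}
Constraint 3 (Y != V) on D(Y)={8,10} D(V)={4,5}: no change
So after constraint 3: D(Y) = {8,10}

Answer: {8,10}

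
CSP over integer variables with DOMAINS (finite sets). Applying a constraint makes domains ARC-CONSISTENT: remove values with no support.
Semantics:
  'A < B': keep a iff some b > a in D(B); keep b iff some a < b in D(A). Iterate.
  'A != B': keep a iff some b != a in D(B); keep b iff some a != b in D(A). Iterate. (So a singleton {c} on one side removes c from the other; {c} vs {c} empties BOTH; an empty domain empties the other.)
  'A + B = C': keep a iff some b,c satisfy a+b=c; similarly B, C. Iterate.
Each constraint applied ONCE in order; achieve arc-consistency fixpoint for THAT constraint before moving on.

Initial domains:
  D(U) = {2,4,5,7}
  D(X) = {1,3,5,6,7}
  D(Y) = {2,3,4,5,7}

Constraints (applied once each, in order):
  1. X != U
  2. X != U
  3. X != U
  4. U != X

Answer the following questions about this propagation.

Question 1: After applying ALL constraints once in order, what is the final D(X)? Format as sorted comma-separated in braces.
Constraint 1 (X != U) on D(X)={1,3,5,6,7} D(U)={2,4,5,7}: no change
Constraint 2 (X != U) on D(X)={1,3,5,6,7} D(U)={2,4,5,7}: no change
Constraint 3 (X != U) on D(X)={1,3,5,6,7} D(U)={2,4,5,7}: no change
Constraint 4 (U != X) on D(U)={2,4,5,7} D(X)={1,3,5,6,7}: no change
So after all 4 constraints: D(X) = {1,3,5,6,7}

Answer: {1,3,5,6,7}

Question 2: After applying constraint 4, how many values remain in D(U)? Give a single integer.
Constraint 1 (X != U) on D(X)={1,3,5,6,7} D(U)={2,4,5,7}: no change
Constraint 2 (X != U) on D(X)={1,3,5,6,7} D(U)={2,4,5,7}: no change
Constraint 3 (X != U) on D(X)={1,3,5,6,7} D(U)={2,4,5,7}: no change
Constraint 4 (U != X) on D(U)={2,4,5,7} D(X)={1,3,5,6,7}: no change
So after constraint 4: D(U)={2,4,5,7}, size = 4

Answer: 4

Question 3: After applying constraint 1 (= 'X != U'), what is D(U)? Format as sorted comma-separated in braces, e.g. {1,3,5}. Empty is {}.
Answer: {2,4,5,7}

Derivation:
Constraint 1 (X != U) on D(X)={1,3,5,6,7} D(U)={2,4,5,7}: no change
So after constraint 1: D(U) = {2,4,5,7}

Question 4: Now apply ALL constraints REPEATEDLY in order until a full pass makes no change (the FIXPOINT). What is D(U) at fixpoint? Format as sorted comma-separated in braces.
pass 0 (initial): D(U)={2,4,5,7}
pass 1: no change
Fixpoint after 1 passes: D(U) = {2,4,5,7}

Answer: {2,4,5,7}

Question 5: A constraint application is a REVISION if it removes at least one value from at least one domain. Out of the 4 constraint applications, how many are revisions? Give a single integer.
Answer: 0

Derivation:
Constraint 1 (X != U) on D(X)={1,3,5,6,7} D(U)={2,4,5,7}: no change => not a revision
Constraint 2 (X != U) on D(X)={1,3,5,6,7} D(U)={2,4,5,7}: no change => not a revision
Constraint 3 (X != U) on D(X)={1,3,5,6,7} D(U)={2,4,5,7}: no change => not a revision
Constraint 4 (U != X) on D(U)={2,4,5,7} D(X)={1,3,5,6,7}: no change => not a revision
Total revisions = 0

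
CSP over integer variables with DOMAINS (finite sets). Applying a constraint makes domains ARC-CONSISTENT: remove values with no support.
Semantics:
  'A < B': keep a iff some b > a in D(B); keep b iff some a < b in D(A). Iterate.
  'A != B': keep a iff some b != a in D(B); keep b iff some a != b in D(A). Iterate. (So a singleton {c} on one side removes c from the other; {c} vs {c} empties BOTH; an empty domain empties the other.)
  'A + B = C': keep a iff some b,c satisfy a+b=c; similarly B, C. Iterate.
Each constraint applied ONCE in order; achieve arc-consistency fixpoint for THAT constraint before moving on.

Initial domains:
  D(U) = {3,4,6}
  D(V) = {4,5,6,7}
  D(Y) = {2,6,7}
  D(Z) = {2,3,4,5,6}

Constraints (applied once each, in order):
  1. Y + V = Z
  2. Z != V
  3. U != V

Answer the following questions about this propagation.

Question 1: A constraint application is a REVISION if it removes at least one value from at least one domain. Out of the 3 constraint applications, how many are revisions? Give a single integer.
Answer: 2

Derivation:
Constraint 1 (Y + V = Z) on D(Y)={2,6,7} D(V)={4,5,6,7} D(Z)={2,3,4,5,6}: Y {2,6,7}->{2}; V {4,5,6,7}->{4}; Z {2,3,4,5,6}->{6} => REVISION
Constraint 2 (Z != V) on D(Z)={6} D(V)={4}: no change => not a revision
Constraint 3 (U != V) on D(U)={3,4,6} D(V)={4}: U {3,4,6}->{3,6} => REVISION
Total revisions = 2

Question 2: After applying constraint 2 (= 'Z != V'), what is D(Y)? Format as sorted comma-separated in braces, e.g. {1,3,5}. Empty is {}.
Answer: {2}

Derivation:
Constraint 1 (Y + V = Z) on D(Y)={2,6,7} D(V)={4,5,6,7} D(Z)={2,3,4,5,6}: Y {2,6,7}->{2}; V {4,5,6,7}->{4}; Z {2,3,4,5,6}->{6}
Constraint 2 (Z != V) on D(Z)={6} D(V)={4}: no change
So after constraint 2: D(Y) = {2}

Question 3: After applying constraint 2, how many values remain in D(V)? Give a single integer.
Constraint 1 (Y + V = Z) on D(Y)={2,6,7} D(V)={4,5,6,7} D(Z)={2,3,4,5,6}: Y {2,6,7}->{2}; V {4,5,6,7}->{4}; Z {2,3,4,5,6}->{6}
Constraint 2 (Z != V) on D(Z)={6} D(V)={4}: no change
So after constraint 2: D(V)={4}, size = 1

Answer: 1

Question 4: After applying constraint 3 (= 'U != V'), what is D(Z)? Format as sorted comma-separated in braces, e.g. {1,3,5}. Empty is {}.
Constraint 1 (Y + V = Z) on D(Y)={2,6,7} D(V)={4,5,6,7} D(Z)={2,3,4,5,6}: Y {2,6,7}->{2}; V {4,5,6,7}->{4}; Z {2,3,4,5,6}->{6}
Constraint 2 (Z != V) on D(Z)={6} D(V)={4}: no change
Constraint 3 (U != V) on D(U)={3,4,6} D(V)={4}: U {3,4,6}->{3,6}
So after constraint 3: D(Z) = {6}

Answer: {6}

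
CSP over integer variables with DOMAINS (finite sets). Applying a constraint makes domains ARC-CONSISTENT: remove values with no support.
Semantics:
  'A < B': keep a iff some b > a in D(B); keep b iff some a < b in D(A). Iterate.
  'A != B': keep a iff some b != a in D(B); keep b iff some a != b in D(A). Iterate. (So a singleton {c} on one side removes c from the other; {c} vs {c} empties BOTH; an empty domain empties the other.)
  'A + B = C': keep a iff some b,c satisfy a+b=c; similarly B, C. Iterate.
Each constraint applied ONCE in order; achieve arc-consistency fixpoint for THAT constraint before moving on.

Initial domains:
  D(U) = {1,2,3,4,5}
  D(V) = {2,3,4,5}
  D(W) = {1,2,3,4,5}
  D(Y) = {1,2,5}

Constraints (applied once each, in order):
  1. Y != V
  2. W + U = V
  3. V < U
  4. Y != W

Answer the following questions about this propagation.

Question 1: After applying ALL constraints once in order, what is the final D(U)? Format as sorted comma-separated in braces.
Answer: {3,4}

Derivation:
Constraint 1 (Y != V) on D(Y)={1,2,5} D(V)={2,3,4,5}: no change
Constraint 2 (W + U = V) on D(W)={1,2,3,4,5} D(U)={1,2,3,4,5} D(V)={2,3,4,5}: W {1,2,3,4,5}->{1,2,3,4}; U {1,2,3,4,5}->{1,2,3,4}
Constraint 3 (V < U) on D(V)={2,3,4,5} D(U)={1,2,3,4}: V {2,3,4,5}->{2,3}; U {1,2,3,4}->{3,4}
Constraint 4 (Y != W) on D(Y)={1,2,5} D(W)={1,2,3,4}: no change
So after all 4 constraints: D(U) = {3,4}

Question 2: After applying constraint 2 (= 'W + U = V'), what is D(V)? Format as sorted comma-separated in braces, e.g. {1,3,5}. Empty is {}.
Answer: {2,3,4,5}

Derivation:
Constraint 1 (Y != V) on D(Y)={1,2,5} D(V)={2,3,4,5}: no change
Constraint 2 (W + U = V) on D(W)={1,2,3,4,5} D(U)={1,2,3,4,5} D(V)={2,3,4,5}: W {1,2,3,4,5}->{1,2,3,4}; U {1,2,3,4,5}->{1,2,3,4}
So after constraint 2: D(V) = {2,3,4,5}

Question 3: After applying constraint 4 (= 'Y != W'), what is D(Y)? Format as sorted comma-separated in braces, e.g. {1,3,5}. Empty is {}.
Answer: {1,2,5}

Derivation:
Constraint 1 (Y != V) on D(Y)={1,2,5} D(V)={2,3,4,5}: no change
Constraint 2 (W + U = V) on D(W)={1,2,3,4,5} D(U)={1,2,3,4,5} D(V)={2,3,4,5}: W {1,2,3,4,5}->{1,2,3,4}; U {1,2,3,4,5}->{1,2,3,4}
Constraint 3 (V < U) on D(V)={2,3,4,5} D(U)={1,2,3,4}: V {2,3,4,5}->{2,3}; U {1,2,3,4}->{3,4}
Constraint 4 (Y != W) on D(Y)={1,2,5} D(W)={1,2,3,4}: no change
So after constraint 4: D(Y) = {1,2,5}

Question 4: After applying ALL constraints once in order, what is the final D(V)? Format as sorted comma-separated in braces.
Constraint 1 (Y != V) on D(Y)={1,2,5} D(V)={2,3,4,5}: no change
Constraint 2 (W + U = V) on D(W)={1,2,3,4,5} D(U)={1,2,3,4,5} D(V)={2,3,4,5}: W {1,2,3,4,5}->{1,2,3,4}; U {1,2,3,4,5}->{1,2,3,4}
Constraint 3 (V < U) on D(V)={2,3,4,5} D(U)={1,2,3,4}: V {2,3,4,5}->{2,3}; U {1,2,3,4}->{3,4}
Constraint 4 (Y != W) on D(Y)={1,2,5} D(W)={1,2,3,4}: no change
So after all 4 constraints: D(V) = {2,3}

Answer: {2,3}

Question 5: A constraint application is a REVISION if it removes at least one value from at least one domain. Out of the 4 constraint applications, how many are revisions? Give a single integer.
Answer: 2

Derivation:
Constraint 1 (Y != V) on D(Y)={1,2,5} D(V)={2,3,4,5}: no change => not a revision
Constraint 2 (W + U = V) on D(W)={1,2,3,4,5} D(U)={1,2,3,4,5} D(V)={2,3,4,5}: W {1,2,3,4,5}->{1,2,3,4}; U {1,2,3,4,5}->{1,2,3,4} => REVISION
Constraint 3 (V < U) on D(V)={2,3,4,5} D(U)={1,2,3,4}: V {2,3,4,5}->{2,3}; U {1,2,3,4}->{3,4} => REVISION
Constraint 4 (Y != W) on D(Y)={1,2,5} D(W)={1,2,3,4}: no change => not a revision
Total revisions = 2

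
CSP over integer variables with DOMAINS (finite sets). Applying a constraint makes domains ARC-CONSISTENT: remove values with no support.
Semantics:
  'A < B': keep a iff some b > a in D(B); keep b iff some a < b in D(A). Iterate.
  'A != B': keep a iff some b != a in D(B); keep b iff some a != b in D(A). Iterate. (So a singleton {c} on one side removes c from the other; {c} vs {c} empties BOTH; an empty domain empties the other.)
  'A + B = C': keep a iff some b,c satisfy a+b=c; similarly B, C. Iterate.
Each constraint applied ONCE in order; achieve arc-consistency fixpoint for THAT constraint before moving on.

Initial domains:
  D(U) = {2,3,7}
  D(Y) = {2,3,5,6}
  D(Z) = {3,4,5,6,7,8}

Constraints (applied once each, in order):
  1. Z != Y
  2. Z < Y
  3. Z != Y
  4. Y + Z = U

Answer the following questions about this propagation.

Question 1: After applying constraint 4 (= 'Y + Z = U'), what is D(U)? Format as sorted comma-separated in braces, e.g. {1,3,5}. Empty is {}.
Answer: {}

Derivation:
Constraint 1 (Z != Y) on D(Z)={3,4,5,6,7,8} D(Y)={2,3,5,6}: no change
Constraint 2 (Z < Y) on D(Z)={3,4,5,6,7,8} D(Y)={2,3,5,6}: Z {3,4,5,6,7,8}->{3,4,5}; Y {2,3,5,6}->{5,6}
Constraint 3 (Z != Y) on D(Z)={3,4,5} D(Y)={5,6}: no change
Constraint 4 (Y + Z = U) on D(Y)={5,6} D(Z)={3,4,5} D(U)={2,3,7}: Y {5,6}->{}; Z {3,4,5}->{}; U {2,3,7}->{}
So after constraint 4: D(U) = {}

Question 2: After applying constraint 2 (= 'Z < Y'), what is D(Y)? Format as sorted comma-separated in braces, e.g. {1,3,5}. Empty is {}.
Constraint 1 (Z != Y) on D(Z)={3,4,5,6,7,8} D(Y)={2,3,5,6}: no change
Constraint 2 (Z < Y) on D(Z)={3,4,5,6,7,8} D(Y)={2,3,5,6}: Z {3,4,5,6,7,8}->{3,4,5}; Y {2,3,5,6}->{5,6}
So after constraint 2: D(Y) = {5,6}

Answer: {5,6}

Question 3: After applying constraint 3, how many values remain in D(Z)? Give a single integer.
Constraint 1 (Z != Y) on D(Z)={3,4,5,6,7,8} D(Y)={2,3,5,6}: no change
Constraint 2 (Z < Y) on D(Z)={3,4,5,6,7,8} D(Y)={2,3,5,6}: Z {3,4,5,6,7,8}->{3,4,5}; Y {2,3,5,6}->{5,6}
Constraint 3 (Z != Y) on D(Z)={3,4,5} D(Y)={5,6}: no change
So after constraint 3: D(Z)={3,4,5}, size = 3

Answer: 3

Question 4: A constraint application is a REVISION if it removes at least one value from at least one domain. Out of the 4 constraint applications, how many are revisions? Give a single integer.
Answer: 2

Derivation:
Constraint 1 (Z != Y) on D(Z)={3,4,5,6,7,8} D(Y)={2,3,5,6}: no change => not a revision
Constraint 2 (Z < Y) on D(Z)={3,4,5,6,7,8} D(Y)={2,3,5,6}: Z {3,4,5,6,7,8}->{3,4,5}; Y {2,3,5,6}->{5,6} => REVISION
Constraint 3 (Z != Y) on D(Z)={3,4,5} D(Y)={5,6}: no change => not a revision
Constraint 4 (Y + Z = U) on D(Y)={5,6} D(Z)={3,4,5} D(U)={2,3,7}: Y {5,6}->{}; Z {3,4,5}->{}; U {2,3,7}->{} => REVISION
Total revisions = 2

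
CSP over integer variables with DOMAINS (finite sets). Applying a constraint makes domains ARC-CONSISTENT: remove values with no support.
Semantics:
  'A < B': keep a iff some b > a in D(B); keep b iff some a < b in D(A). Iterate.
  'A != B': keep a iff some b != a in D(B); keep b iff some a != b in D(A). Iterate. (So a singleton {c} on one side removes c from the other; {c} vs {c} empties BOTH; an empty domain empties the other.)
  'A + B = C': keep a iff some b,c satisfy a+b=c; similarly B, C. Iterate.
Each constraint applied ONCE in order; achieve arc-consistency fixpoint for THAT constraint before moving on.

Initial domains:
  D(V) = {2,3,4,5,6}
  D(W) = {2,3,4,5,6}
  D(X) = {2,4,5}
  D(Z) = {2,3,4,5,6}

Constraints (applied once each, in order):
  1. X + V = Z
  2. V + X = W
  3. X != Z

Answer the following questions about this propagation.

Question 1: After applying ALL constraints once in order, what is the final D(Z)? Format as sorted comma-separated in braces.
Constraint 1 (X + V = Z) on D(X)={2,4,5} D(V)={2,3,4,5,6} D(Z)={2,3,4,5,6}: X {2,4,5}->{2,4}; V {2,3,4,5,6}->{2,3,4}; Z {2,3,4,5,6}->{4,5,6}
Constraint 2 (V + X = W) on D(V)={2,3,4} D(X)={2,4} D(W)={2,3,4,5,6}: W {2,3,4,5,6}->{4,5,6}
Constraint 3 (X != Z) on D(X)={2,4} D(Z)={4,5,6}: no change
So after all 3 constraints: D(Z) = {4,5,6}

Answer: {4,5,6}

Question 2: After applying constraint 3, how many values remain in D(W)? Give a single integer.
Constraint 1 (X + V = Z) on D(X)={2,4,5} D(V)={2,3,4,5,6} D(Z)={2,3,4,5,6}: X {2,4,5}->{2,4}; V {2,3,4,5,6}->{2,3,4}; Z {2,3,4,5,6}->{4,5,6}
Constraint 2 (V + X = W) on D(V)={2,3,4} D(X)={2,4} D(W)={2,3,4,5,6}: W {2,3,4,5,6}->{4,5,6}
Constraint 3 (X != Z) on D(X)={2,4} D(Z)={4,5,6}: no change
So after constraint 3: D(W)={4,5,6}, size = 3

Answer: 3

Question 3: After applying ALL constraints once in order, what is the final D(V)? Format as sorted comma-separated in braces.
Constraint 1 (X + V = Z) on D(X)={2,4,5} D(V)={2,3,4,5,6} D(Z)={2,3,4,5,6}: X {2,4,5}->{2,4}; V {2,3,4,5,6}->{2,3,4}; Z {2,3,4,5,6}->{4,5,6}
Constraint 2 (V + X = W) on D(V)={2,3,4} D(X)={2,4} D(W)={2,3,4,5,6}: W {2,3,4,5,6}->{4,5,6}
Constraint 3 (X != Z) on D(X)={2,4} D(Z)={4,5,6}: no change
So after all 3 constraints: D(V) = {2,3,4}

Answer: {2,3,4}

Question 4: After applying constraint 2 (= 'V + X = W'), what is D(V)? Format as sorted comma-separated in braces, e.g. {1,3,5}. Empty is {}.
Answer: {2,3,4}

Derivation:
Constraint 1 (X + V = Z) on D(X)={2,4,5} D(V)={2,3,4,5,6} D(Z)={2,3,4,5,6}: X {2,4,5}->{2,4}; V {2,3,4,5,6}->{2,3,4}; Z {2,3,4,5,6}->{4,5,6}
Constraint 2 (V + X = W) on D(V)={2,3,4} D(X)={2,4} D(W)={2,3,4,5,6}: W {2,3,4,5,6}->{4,5,6}
So after constraint 2: D(V) = {2,3,4}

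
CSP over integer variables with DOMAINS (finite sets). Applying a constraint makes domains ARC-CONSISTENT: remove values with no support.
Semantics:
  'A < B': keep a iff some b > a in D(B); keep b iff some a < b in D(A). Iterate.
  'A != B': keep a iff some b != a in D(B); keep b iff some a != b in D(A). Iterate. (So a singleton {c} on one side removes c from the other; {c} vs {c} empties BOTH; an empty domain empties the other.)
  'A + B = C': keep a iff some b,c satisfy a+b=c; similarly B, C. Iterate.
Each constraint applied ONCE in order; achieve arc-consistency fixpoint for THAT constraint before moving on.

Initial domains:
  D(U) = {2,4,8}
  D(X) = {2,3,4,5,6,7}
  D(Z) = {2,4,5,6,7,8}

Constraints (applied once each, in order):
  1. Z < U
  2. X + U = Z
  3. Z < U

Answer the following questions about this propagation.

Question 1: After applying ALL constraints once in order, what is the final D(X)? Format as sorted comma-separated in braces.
Answer: {2,3}

Derivation:
Constraint 1 (Z < U) on D(Z)={2,4,5,6,7,8} D(U)={2,4,8}: Z {2,4,5,6,7,8}->{2,4,5,6,7}; U {2,4,8}->{4,8}
Constraint 2 (X + U = Z) on D(X)={2,3,4,5,6,7} D(U)={4,8} D(Z)={2,4,5,6,7}: X {2,3,4,5,6,7}->{2,3}; U {4,8}->{4}; Z {2,4,5,6,7}->{6,7}
Constraint 3 (Z < U) on D(Z)={6,7} D(U)={4}: Z {6,7}->{}; U {4}->{}
So after all 3 constraints: D(X) = {2,3}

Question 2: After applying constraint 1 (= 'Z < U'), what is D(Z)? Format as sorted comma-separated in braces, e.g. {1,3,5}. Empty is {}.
Constraint 1 (Z < U) on D(Z)={2,4,5,6,7,8} D(U)={2,4,8}: Z {2,4,5,6,7,8}->{2,4,5,6,7}; U {2,4,8}->{4,8}
So after constraint 1: D(Z) = {2,4,5,6,7}

Answer: {2,4,5,6,7}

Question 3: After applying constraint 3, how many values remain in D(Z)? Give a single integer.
Constraint 1 (Z < U) on D(Z)={2,4,5,6,7,8} D(U)={2,4,8}: Z {2,4,5,6,7,8}->{2,4,5,6,7}; U {2,4,8}->{4,8}
Constraint 2 (X + U = Z) on D(X)={2,3,4,5,6,7} D(U)={4,8} D(Z)={2,4,5,6,7}: X {2,3,4,5,6,7}->{2,3}; U {4,8}->{4}; Z {2,4,5,6,7}->{6,7}
Constraint 3 (Z < U) on D(Z)={6,7} D(U)={4}: Z {6,7}->{}; U {4}->{}
So after constraint 3: D(Z)={}, size = 0

Answer: 0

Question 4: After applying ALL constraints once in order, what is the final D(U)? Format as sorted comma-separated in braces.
Constraint 1 (Z < U) on D(Z)={2,4,5,6,7,8} D(U)={2,4,8}: Z {2,4,5,6,7,8}->{2,4,5,6,7}; U {2,4,8}->{4,8}
Constraint 2 (X + U = Z) on D(X)={2,3,4,5,6,7} D(U)={4,8} D(Z)={2,4,5,6,7}: X {2,3,4,5,6,7}->{2,3}; U {4,8}->{4}; Z {2,4,5,6,7}->{6,7}
Constraint 3 (Z < U) on D(Z)={6,7} D(U)={4}: Z {6,7}->{}; U {4}->{}
So after all 3 constraints: D(U) = {}

Answer: {}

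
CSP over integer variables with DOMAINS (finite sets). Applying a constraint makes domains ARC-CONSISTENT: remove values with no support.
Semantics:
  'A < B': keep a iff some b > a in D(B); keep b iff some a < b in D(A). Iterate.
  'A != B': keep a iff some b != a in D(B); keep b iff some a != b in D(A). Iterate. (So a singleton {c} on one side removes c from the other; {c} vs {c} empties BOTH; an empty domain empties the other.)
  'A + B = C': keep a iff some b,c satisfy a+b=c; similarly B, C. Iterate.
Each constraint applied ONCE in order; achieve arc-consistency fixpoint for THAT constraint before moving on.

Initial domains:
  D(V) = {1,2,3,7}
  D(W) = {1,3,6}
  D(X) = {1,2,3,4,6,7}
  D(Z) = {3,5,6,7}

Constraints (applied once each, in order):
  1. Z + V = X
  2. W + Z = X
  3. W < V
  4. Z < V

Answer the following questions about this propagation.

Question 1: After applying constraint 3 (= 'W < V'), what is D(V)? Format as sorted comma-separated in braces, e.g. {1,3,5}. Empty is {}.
Answer: {2,3}

Derivation:
Constraint 1 (Z + V = X) on D(Z)={3,5,6,7} D(V)={1,2,3,7} D(X)={1,2,3,4,6,7}: Z {3,5,6,7}->{3,5,6}; V {1,2,3,7}->{1,2,3}; X {1,2,3,4,6,7}->{4,6,7}
Constraint 2 (W + Z = X) on D(W)={1,3,6} D(Z)={3,5,6} D(X)={4,6,7}: W {1,3,6}->{1,3}
Constraint 3 (W < V) on D(W)={1,3} D(V)={1,2,3}: W {1,3}->{1}; V {1,2,3}->{2,3}
So after constraint 3: D(V) = {2,3}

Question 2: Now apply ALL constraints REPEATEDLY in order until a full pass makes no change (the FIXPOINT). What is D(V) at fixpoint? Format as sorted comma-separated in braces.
Answer: {}

Derivation:
pass 0 (initial): D(V)={1,2,3,7}
pass 1: V {1,2,3,7}->{}; W {1,3,6}->{1}; X {1,2,3,4,6,7}->{4,6,7}; Z {3,5,6,7}->{}
pass 2: W {1}->{}; X {4,6,7}->{}
pass 3: no change
Fixpoint after 3 passes: D(V) = {}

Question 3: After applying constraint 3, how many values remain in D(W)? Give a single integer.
Constraint 1 (Z + V = X) on D(Z)={3,5,6,7} D(V)={1,2,3,7} D(X)={1,2,3,4,6,7}: Z {3,5,6,7}->{3,5,6}; V {1,2,3,7}->{1,2,3}; X {1,2,3,4,6,7}->{4,6,7}
Constraint 2 (W + Z = X) on D(W)={1,3,6} D(Z)={3,5,6} D(X)={4,6,7}: W {1,3,6}->{1,3}
Constraint 3 (W < V) on D(W)={1,3} D(V)={1,2,3}: W {1,3}->{1}; V {1,2,3}->{2,3}
So after constraint 3: D(W)={1}, size = 1

Answer: 1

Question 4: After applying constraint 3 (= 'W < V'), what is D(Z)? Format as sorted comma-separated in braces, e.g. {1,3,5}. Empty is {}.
Constraint 1 (Z + V = X) on D(Z)={3,5,6,7} D(V)={1,2,3,7} D(X)={1,2,3,4,6,7}: Z {3,5,6,7}->{3,5,6}; V {1,2,3,7}->{1,2,3}; X {1,2,3,4,6,7}->{4,6,7}
Constraint 2 (W + Z = X) on D(W)={1,3,6} D(Z)={3,5,6} D(X)={4,6,7}: W {1,3,6}->{1,3}
Constraint 3 (W < V) on D(W)={1,3} D(V)={1,2,3}: W {1,3}->{1}; V {1,2,3}->{2,3}
So after constraint 3: D(Z) = {3,5,6}

Answer: {3,5,6}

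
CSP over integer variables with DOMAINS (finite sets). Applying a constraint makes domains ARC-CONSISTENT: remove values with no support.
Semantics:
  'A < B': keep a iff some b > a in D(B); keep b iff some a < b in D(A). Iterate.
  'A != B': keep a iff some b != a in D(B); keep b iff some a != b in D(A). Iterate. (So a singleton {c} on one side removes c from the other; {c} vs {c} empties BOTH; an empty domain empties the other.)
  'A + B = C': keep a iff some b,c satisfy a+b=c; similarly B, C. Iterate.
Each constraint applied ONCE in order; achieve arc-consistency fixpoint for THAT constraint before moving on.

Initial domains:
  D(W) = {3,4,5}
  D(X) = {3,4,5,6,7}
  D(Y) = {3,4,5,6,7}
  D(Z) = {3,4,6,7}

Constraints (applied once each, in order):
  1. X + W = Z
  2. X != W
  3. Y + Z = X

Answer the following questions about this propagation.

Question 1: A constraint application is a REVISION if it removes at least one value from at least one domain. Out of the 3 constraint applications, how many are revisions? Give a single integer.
Constraint 1 (X + W = Z) on D(X)={3,4,5,6,7} D(W)={3,4,5} D(Z)={3,4,6,7}: X {3,4,5,6,7}->{3,4}; W {3,4,5}->{3,4}; Z {3,4,6,7}->{6,7} => REVISION
Constraint 2 (X != W) on D(X)={3,4} D(W)={3,4}: no change => not a revision
Constraint 3 (Y + Z = X) on D(Y)={3,4,5,6,7} D(Z)={6,7} D(X)={3,4}: Y {3,4,5,6,7}->{}; Z {6,7}->{}; X {3,4}->{} => REVISION
Total revisions = 2

Answer: 2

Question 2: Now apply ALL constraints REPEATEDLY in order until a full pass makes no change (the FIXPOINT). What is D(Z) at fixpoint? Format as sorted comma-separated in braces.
Answer: {}

Derivation:
pass 0 (initial): D(Z)={3,4,6,7}
pass 1: W {3,4,5}->{3,4}; X {3,4,5,6,7}->{}; Y {3,4,5,6,7}->{}; Z {3,4,6,7}->{}
pass 2: W {3,4}->{}
pass 3: no change
Fixpoint after 3 passes: D(Z) = {}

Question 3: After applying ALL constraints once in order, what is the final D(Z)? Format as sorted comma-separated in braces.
Answer: {}

Derivation:
Constraint 1 (X + W = Z) on D(X)={3,4,5,6,7} D(W)={3,4,5} D(Z)={3,4,6,7}: X {3,4,5,6,7}->{3,4}; W {3,4,5}->{3,4}; Z {3,4,6,7}->{6,7}
Constraint 2 (X != W) on D(X)={3,4} D(W)={3,4}: no change
Constraint 3 (Y + Z = X) on D(Y)={3,4,5,6,7} D(Z)={6,7} D(X)={3,4}: Y {3,4,5,6,7}->{}; Z {6,7}->{}; X {3,4}->{}
So after all 3 constraints: D(Z) = {}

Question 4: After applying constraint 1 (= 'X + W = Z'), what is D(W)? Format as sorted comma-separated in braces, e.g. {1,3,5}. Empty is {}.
Answer: {3,4}

Derivation:
Constraint 1 (X + W = Z) on D(X)={3,4,5,6,7} D(W)={3,4,5} D(Z)={3,4,6,7}: X {3,4,5,6,7}->{3,4}; W {3,4,5}->{3,4}; Z {3,4,6,7}->{6,7}
So after constraint 1: D(W) = {3,4}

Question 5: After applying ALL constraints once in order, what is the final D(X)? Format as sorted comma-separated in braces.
Constraint 1 (X + W = Z) on D(X)={3,4,5,6,7} D(W)={3,4,5} D(Z)={3,4,6,7}: X {3,4,5,6,7}->{3,4}; W {3,4,5}->{3,4}; Z {3,4,6,7}->{6,7}
Constraint 2 (X != W) on D(X)={3,4} D(W)={3,4}: no change
Constraint 3 (Y + Z = X) on D(Y)={3,4,5,6,7} D(Z)={6,7} D(X)={3,4}: Y {3,4,5,6,7}->{}; Z {6,7}->{}; X {3,4}->{}
So after all 3 constraints: D(X) = {}

Answer: {}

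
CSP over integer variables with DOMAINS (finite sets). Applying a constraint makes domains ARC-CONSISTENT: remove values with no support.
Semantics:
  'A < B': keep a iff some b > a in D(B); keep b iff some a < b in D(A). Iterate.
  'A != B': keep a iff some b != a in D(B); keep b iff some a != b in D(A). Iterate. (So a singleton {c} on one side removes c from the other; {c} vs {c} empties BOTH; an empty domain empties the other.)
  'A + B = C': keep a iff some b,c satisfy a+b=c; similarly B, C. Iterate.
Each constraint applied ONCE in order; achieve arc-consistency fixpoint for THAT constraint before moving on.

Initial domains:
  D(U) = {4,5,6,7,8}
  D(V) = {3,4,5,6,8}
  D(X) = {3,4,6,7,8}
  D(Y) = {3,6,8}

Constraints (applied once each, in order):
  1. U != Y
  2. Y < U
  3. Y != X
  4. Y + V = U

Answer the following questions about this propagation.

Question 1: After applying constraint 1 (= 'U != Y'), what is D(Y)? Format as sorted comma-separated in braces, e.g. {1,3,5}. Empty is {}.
Answer: {3,6,8}

Derivation:
Constraint 1 (U != Y) on D(U)={4,5,6,7,8} D(Y)={3,6,8}: no change
So after constraint 1: D(Y) = {3,6,8}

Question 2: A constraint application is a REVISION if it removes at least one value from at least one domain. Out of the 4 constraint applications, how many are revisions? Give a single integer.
Constraint 1 (U != Y) on D(U)={4,5,6,7,8} D(Y)={3,6,8}: no change => not a revision
Constraint 2 (Y < U) on D(Y)={3,6,8} D(U)={4,5,6,7,8}: Y {3,6,8}->{3,6} => REVISION
Constraint 3 (Y != X) on D(Y)={3,6} D(X)={3,4,6,7,8}: no change => not a revision
Constraint 4 (Y + V = U) on D(Y)={3,6} D(V)={3,4,5,6,8} D(U)={4,5,6,7,8}: Y {3,6}->{3}; V {3,4,5,6,8}->{3,4,5}; U {4,5,6,7,8}->{6,7,8} => REVISION
Total revisions = 2

Answer: 2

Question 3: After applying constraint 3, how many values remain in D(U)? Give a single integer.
Answer: 5

Derivation:
Constraint 1 (U != Y) on D(U)={4,5,6,7,8} D(Y)={3,6,8}: no change
Constraint 2 (Y < U) on D(Y)={3,6,8} D(U)={4,5,6,7,8}: Y {3,6,8}->{3,6}
Constraint 3 (Y != X) on D(Y)={3,6} D(X)={3,4,6,7,8}: no change
So after constraint 3: D(U)={4,5,6,7,8}, size = 5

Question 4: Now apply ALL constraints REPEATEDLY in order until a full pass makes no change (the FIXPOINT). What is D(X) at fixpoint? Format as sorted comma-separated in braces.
Answer: {4,6,7,8}

Derivation:
pass 0 (initial): D(X)={3,4,6,7,8}
pass 1: U {4,5,6,7,8}->{6,7,8}; V {3,4,5,6,8}->{3,4,5}; Y {3,6,8}->{3}
pass 2: X {3,4,6,7,8}->{4,6,7,8}
pass 3: no change
Fixpoint after 3 passes: D(X) = {4,6,7,8}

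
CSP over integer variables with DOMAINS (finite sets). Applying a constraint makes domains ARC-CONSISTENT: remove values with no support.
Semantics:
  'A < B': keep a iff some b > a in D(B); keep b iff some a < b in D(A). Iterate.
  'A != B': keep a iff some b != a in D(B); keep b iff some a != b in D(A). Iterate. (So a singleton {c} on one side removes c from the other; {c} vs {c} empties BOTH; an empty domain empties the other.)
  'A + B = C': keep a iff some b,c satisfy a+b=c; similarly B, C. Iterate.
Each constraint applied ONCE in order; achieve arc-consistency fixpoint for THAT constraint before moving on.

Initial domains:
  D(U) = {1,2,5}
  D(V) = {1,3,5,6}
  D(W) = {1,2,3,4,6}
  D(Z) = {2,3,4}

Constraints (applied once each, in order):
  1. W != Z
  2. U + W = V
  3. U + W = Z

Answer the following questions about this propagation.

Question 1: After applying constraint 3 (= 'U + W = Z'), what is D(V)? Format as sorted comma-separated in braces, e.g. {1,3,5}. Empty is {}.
Answer: {3,5,6}

Derivation:
Constraint 1 (W != Z) on D(W)={1,2,3,4,6} D(Z)={2,3,4}: no change
Constraint 2 (U + W = V) on D(U)={1,2,5} D(W)={1,2,3,4,6} D(V)={1,3,5,6}: W {1,2,3,4,6}->{1,2,3,4}; V {1,3,5,6}->{3,5,6}
Constraint 3 (U + W = Z) on D(U)={1,2,5} D(W)={1,2,3,4} D(Z)={2,3,4}: U {1,2,5}->{1,2}; W {1,2,3,4}->{1,2,3}
So after constraint 3: D(V) = {3,5,6}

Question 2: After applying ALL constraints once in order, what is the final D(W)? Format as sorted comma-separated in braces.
Constraint 1 (W != Z) on D(W)={1,2,3,4,6} D(Z)={2,3,4}: no change
Constraint 2 (U + W = V) on D(U)={1,2,5} D(W)={1,2,3,4,6} D(V)={1,3,5,6}: W {1,2,3,4,6}->{1,2,3,4}; V {1,3,5,6}->{3,5,6}
Constraint 3 (U + W = Z) on D(U)={1,2,5} D(W)={1,2,3,4} D(Z)={2,3,4}: U {1,2,5}->{1,2}; W {1,2,3,4}->{1,2,3}
So after all 3 constraints: D(W) = {1,2,3}

Answer: {1,2,3}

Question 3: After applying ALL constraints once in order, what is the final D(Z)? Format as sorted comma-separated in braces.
Answer: {2,3,4}

Derivation:
Constraint 1 (W != Z) on D(W)={1,2,3,4,6} D(Z)={2,3,4}: no change
Constraint 2 (U + W = V) on D(U)={1,2,5} D(W)={1,2,3,4,6} D(V)={1,3,5,6}: W {1,2,3,4,6}->{1,2,3,4}; V {1,3,5,6}->{3,5,6}
Constraint 3 (U + W = Z) on D(U)={1,2,5} D(W)={1,2,3,4} D(Z)={2,3,4}: U {1,2,5}->{1,2}; W {1,2,3,4}->{1,2,3}
So after all 3 constraints: D(Z) = {2,3,4}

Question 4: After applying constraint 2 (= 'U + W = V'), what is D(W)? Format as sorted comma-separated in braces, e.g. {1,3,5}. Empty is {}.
Answer: {1,2,3,4}

Derivation:
Constraint 1 (W != Z) on D(W)={1,2,3,4,6} D(Z)={2,3,4}: no change
Constraint 2 (U + W = V) on D(U)={1,2,5} D(W)={1,2,3,4,6} D(V)={1,3,5,6}: W {1,2,3,4,6}->{1,2,3,4}; V {1,3,5,6}->{3,5,6}
So after constraint 2: D(W) = {1,2,3,4}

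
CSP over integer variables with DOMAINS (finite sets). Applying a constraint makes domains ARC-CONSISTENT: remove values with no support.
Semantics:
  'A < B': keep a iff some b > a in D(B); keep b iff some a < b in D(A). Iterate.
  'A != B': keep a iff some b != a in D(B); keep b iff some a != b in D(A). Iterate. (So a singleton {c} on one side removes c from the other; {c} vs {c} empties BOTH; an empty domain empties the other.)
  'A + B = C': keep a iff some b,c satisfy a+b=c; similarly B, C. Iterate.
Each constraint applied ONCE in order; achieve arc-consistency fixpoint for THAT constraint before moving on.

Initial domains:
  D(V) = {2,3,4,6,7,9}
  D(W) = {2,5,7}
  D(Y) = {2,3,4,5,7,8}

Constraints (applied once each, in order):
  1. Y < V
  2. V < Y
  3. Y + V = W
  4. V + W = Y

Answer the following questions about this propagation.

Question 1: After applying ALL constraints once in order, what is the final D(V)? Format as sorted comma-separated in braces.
Constraint 1 (Y < V) on D(Y)={2,3,4,5,7,8} D(V)={2,3,4,6,7,9}: V {2,3,4,6,7,9}->{3,4,6,7,9}
Constraint 2 (V < Y) on D(V)={3,4,6,7,9} D(Y)={2,3,4,5,7,8}: V {3,4,6,7,9}->{3,4,6,7}; Y {2,3,4,5,7,8}->{4,5,7,8}
Constraint 3 (Y + V = W) on D(Y)={4,5,7,8} D(V)={3,4,6,7} D(W)={2,5,7}: Y {4,5,7,8}->{4}; V {3,4,6,7}->{3}; W {2,5,7}->{7}
Constraint 4 (V + W = Y) on D(V)={3} D(W)={7} D(Y)={4}: V {3}->{}; W {7}->{}; Y {4}->{}
So after all 4 constraints: D(V) = {}

Answer: {}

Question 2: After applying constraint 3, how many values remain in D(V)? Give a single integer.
Answer: 1

Derivation:
Constraint 1 (Y < V) on D(Y)={2,3,4,5,7,8} D(V)={2,3,4,6,7,9}: V {2,3,4,6,7,9}->{3,4,6,7,9}
Constraint 2 (V < Y) on D(V)={3,4,6,7,9} D(Y)={2,3,4,5,7,8}: V {3,4,6,7,9}->{3,4,6,7}; Y {2,3,4,5,7,8}->{4,5,7,8}
Constraint 3 (Y + V = W) on D(Y)={4,5,7,8} D(V)={3,4,6,7} D(W)={2,5,7}: Y {4,5,7,8}->{4}; V {3,4,6,7}->{3}; W {2,5,7}->{7}
So after constraint 3: D(V)={3}, size = 1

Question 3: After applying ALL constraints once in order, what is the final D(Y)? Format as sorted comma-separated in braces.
Answer: {}

Derivation:
Constraint 1 (Y < V) on D(Y)={2,3,4,5,7,8} D(V)={2,3,4,6,7,9}: V {2,3,4,6,7,9}->{3,4,6,7,9}
Constraint 2 (V < Y) on D(V)={3,4,6,7,9} D(Y)={2,3,4,5,7,8}: V {3,4,6,7,9}->{3,4,6,7}; Y {2,3,4,5,7,8}->{4,5,7,8}
Constraint 3 (Y + V = W) on D(Y)={4,5,7,8} D(V)={3,4,6,7} D(W)={2,5,7}: Y {4,5,7,8}->{4}; V {3,4,6,7}->{3}; W {2,5,7}->{7}
Constraint 4 (V + W = Y) on D(V)={3} D(W)={7} D(Y)={4}: V {3}->{}; W {7}->{}; Y {4}->{}
So after all 4 constraints: D(Y) = {}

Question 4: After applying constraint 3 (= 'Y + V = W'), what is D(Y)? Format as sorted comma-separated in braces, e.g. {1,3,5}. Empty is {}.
Answer: {4}

Derivation:
Constraint 1 (Y < V) on D(Y)={2,3,4,5,7,8} D(V)={2,3,4,6,7,9}: V {2,3,4,6,7,9}->{3,4,6,7,9}
Constraint 2 (V < Y) on D(V)={3,4,6,7,9} D(Y)={2,3,4,5,7,8}: V {3,4,6,7,9}->{3,4,6,7}; Y {2,3,4,5,7,8}->{4,5,7,8}
Constraint 3 (Y + V = W) on D(Y)={4,5,7,8} D(V)={3,4,6,7} D(W)={2,5,7}: Y {4,5,7,8}->{4}; V {3,4,6,7}->{3}; W {2,5,7}->{7}
So after constraint 3: D(Y) = {4}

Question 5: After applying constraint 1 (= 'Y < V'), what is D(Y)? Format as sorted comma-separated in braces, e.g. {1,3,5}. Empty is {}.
Constraint 1 (Y < V) on D(Y)={2,3,4,5,7,8} D(V)={2,3,4,6,7,9}: V {2,3,4,6,7,9}->{3,4,6,7,9}
So after constraint 1: D(Y) = {2,3,4,5,7,8}

Answer: {2,3,4,5,7,8}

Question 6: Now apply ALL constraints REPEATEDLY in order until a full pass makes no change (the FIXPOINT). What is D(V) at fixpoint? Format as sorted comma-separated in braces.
pass 0 (initial): D(V)={2,3,4,6,7,9}
pass 1: V {2,3,4,6,7,9}->{}; W {2,5,7}->{}; Y {2,3,4,5,7,8}->{}
pass 2: no change
Fixpoint after 2 passes: D(V) = {}

Answer: {}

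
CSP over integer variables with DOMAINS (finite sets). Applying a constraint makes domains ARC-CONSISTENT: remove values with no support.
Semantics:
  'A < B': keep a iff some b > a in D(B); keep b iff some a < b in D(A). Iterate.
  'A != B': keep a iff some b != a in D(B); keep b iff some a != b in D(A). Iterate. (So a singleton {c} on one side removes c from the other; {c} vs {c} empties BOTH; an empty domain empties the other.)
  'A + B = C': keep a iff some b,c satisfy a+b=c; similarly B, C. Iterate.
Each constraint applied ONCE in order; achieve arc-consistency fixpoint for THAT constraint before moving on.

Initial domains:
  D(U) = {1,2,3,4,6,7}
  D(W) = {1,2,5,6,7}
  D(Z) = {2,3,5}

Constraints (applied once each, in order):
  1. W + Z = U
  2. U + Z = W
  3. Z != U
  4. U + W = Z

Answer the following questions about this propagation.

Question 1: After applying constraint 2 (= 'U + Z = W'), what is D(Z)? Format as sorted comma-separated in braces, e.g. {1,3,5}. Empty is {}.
Answer: {2}

Derivation:
Constraint 1 (W + Z = U) on D(W)={1,2,5,6,7} D(Z)={2,3,5} D(U)={1,2,3,4,6,7}: W {1,2,5,6,7}->{1,2,5}; U {1,2,3,4,6,7}->{3,4,6,7}
Constraint 2 (U + Z = W) on D(U)={3,4,6,7} D(Z)={2,3,5} D(W)={1,2,5}: U {3,4,6,7}->{3}; Z {2,3,5}->{2}; W {1,2,5}->{5}
So after constraint 2: D(Z) = {2}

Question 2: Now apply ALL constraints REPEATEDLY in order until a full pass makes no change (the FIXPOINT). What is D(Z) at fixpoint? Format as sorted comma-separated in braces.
Answer: {}

Derivation:
pass 0 (initial): D(Z)={2,3,5}
pass 1: U {1,2,3,4,6,7}->{}; W {1,2,5,6,7}->{}; Z {2,3,5}->{}
pass 2: no change
Fixpoint after 2 passes: D(Z) = {}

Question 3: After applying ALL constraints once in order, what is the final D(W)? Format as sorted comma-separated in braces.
Answer: {}

Derivation:
Constraint 1 (W + Z = U) on D(W)={1,2,5,6,7} D(Z)={2,3,5} D(U)={1,2,3,4,6,7}: W {1,2,5,6,7}->{1,2,5}; U {1,2,3,4,6,7}->{3,4,6,7}
Constraint 2 (U + Z = W) on D(U)={3,4,6,7} D(Z)={2,3,5} D(W)={1,2,5}: U {3,4,6,7}->{3}; Z {2,3,5}->{2}; W {1,2,5}->{5}
Constraint 3 (Z != U) on D(Z)={2} D(U)={3}: no change
Constraint 4 (U + W = Z) on D(U)={3} D(W)={5} D(Z)={2}: U {3}->{}; W {5}->{}; Z {2}->{}
So after all 4 constraints: D(W) = {}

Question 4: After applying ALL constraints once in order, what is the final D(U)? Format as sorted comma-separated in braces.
Answer: {}

Derivation:
Constraint 1 (W + Z = U) on D(W)={1,2,5,6,7} D(Z)={2,3,5} D(U)={1,2,3,4,6,7}: W {1,2,5,6,7}->{1,2,5}; U {1,2,3,4,6,7}->{3,4,6,7}
Constraint 2 (U + Z = W) on D(U)={3,4,6,7} D(Z)={2,3,5} D(W)={1,2,5}: U {3,4,6,7}->{3}; Z {2,3,5}->{2}; W {1,2,5}->{5}
Constraint 3 (Z != U) on D(Z)={2} D(U)={3}: no change
Constraint 4 (U + W = Z) on D(U)={3} D(W)={5} D(Z)={2}: U {3}->{}; W {5}->{}; Z {2}->{}
So after all 4 constraints: D(U) = {}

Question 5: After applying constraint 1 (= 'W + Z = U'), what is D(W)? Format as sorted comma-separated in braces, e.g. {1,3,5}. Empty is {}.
Answer: {1,2,5}

Derivation:
Constraint 1 (W + Z = U) on D(W)={1,2,5,6,7} D(Z)={2,3,5} D(U)={1,2,3,4,6,7}: W {1,2,5,6,7}->{1,2,5}; U {1,2,3,4,6,7}->{3,4,6,7}
So after constraint 1: D(W) = {1,2,5}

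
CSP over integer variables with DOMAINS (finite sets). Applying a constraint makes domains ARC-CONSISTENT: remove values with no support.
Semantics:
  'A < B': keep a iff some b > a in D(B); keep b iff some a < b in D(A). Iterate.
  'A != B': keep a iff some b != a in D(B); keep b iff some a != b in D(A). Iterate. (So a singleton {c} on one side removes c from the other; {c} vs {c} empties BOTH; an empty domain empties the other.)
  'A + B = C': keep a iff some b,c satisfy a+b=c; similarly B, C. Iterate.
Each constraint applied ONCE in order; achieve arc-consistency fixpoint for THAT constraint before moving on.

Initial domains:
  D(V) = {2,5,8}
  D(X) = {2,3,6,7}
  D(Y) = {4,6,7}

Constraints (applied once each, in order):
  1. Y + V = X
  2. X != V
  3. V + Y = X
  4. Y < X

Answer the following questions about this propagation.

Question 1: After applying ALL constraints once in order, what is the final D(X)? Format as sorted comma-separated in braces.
Constraint 1 (Y + V = X) on D(Y)={4,6,7} D(V)={2,5,8} D(X)={2,3,6,7}: Y {4,6,7}->{4}; V {2,5,8}->{2}; X {2,3,6,7}->{6}
Constraint 2 (X != V) on D(X)={6} D(V)={2}: no change
Constraint 3 (V + Y = X) on D(V)={2} D(Y)={4} D(X)={6}: no change
Constraint 4 (Y < X) on D(Y)={4} D(X)={6}: no change
So after all 4 constraints: D(X) = {6}

Answer: {6}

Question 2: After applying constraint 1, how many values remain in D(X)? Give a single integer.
Answer: 1

Derivation:
Constraint 1 (Y + V = X) on D(Y)={4,6,7} D(V)={2,5,8} D(X)={2,3,6,7}: Y {4,6,7}->{4}; V {2,5,8}->{2}; X {2,3,6,7}->{6}
So after constraint 1: D(X)={6}, size = 1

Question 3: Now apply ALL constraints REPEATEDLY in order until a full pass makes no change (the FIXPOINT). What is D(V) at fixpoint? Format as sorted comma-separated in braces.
Answer: {2}

Derivation:
pass 0 (initial): D(V)={2,5,8}
pass 1: V {2,5,8}->{2}; X {2,3,6,7}->{6}; Y {4,6,7}->{4}
pass 2: no change
Fixpoint after 2 passes: D(V) = {2}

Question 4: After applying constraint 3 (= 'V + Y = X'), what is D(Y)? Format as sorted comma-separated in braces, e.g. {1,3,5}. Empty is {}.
Answer: {4}

Derivation:
Constraint 1 (Y + V = X) on D(Y)={4,6,7} D(V)={2,5,8} D(X)={2,3,6,7}: Y {4,6,7}->{4}; V {2,5,8}->{2}; X {2,3,6,7}->{6}
Constraint 2 (X != V) on D(X)={6} D(V)={2}: no change
Constraint 3 (V + Y = X) on D(V)={2} D(Y)={4} D(X)={6}: no change
So after constraint 3: D(Y) = {4}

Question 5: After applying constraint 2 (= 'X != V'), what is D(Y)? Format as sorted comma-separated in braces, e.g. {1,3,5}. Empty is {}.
Constraint 1 (Y + V = X) on D(Y)={4,6,7} D(V)={2,5,8} D(X)={2,3,6,7}: Y {4,6,7}->{4}; V {2,5,8}->{2}; X {2,3,6,7}->{6}
Constraint 2 (X != V) on D(X)={6} D(V)={2}: no change
So after constraint 2: D(Y) = {4}

Answer: {4}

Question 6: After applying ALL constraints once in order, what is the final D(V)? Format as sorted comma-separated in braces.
Answer: {2}

Derivation:
Constraint 1 (Y + V = X) on D(Y)={4,6,7} D(V)={2,5,8} D(X)={2,3,6,7}: Y {4,6,7}->{4}; V {2,5,8}->{2}; X {2,3,6,7}->{6}
Constraint 2 (X != V) on D(X)={6} D(V)={2}: no change
Constraint 3 (V + Y = X) on D(V)={2} D(Y)={4} D(X)={6}: no change
Constraint 4 (Y < X) on D(Y)={4} D(X)={6}: no change
So after all 4 constraints: D(V) = {2}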